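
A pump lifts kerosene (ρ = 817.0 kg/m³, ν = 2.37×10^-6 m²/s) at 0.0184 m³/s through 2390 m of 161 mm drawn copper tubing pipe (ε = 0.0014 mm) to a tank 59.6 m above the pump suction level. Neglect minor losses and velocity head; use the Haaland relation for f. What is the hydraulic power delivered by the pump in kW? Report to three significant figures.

P_hyd ≈ 10.6 kW

V = 4Q/(πD²) = 0.9038 m/s; Re = 6.14×10^4; ε/D = 8.70×10^-6; f = 0.01981
h_f = f(L/D)V²/2g = 12.24 m
Total head H = z + h_f = 59.6 + 12.24 = 71.84 m
P_hyd = ρgQH = 817.0·9.81·0.0184·71.84 = 10.59 kW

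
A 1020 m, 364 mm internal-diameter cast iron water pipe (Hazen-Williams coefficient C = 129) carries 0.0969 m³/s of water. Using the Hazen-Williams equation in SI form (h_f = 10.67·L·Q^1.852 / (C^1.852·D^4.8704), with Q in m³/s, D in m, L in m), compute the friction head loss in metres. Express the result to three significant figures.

h_f ≈ 2.44 m

h_f = 10.67·1020·0.0969^1.852 / (129^1.852·0.364^4.8704) = 2.445 m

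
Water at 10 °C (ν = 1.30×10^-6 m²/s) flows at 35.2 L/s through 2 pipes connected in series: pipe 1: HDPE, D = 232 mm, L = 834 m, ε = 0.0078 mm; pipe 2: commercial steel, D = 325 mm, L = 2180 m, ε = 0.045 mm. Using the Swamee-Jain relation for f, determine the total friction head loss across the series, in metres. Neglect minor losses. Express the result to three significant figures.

Pipe 1: V = 0.8327 m/s, Re = 1.49×10^5, ε/D = 3.36×10^-5, f = 0.01673, h_1 = f(L/D)V²/2g = 2.125 m
Pipe 2: V = 0.4243 m/s, Re = 1.06×10^5, ε/D = 1.38×10^-4, f = 0.01847, h_2 = f(L/D)V²/2g = 1.137 m
Series → Q common, losses add: H = Σh = 3.262 m

H ≈ 3.26 m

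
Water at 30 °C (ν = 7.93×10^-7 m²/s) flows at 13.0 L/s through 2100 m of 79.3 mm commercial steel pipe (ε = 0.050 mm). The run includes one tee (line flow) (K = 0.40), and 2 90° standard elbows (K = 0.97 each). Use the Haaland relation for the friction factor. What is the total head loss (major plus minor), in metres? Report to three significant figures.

H_L ≈ 178 m

V = 4Q/(πD²) = 2.632 m/s; V²/2g = 0.3531 m
Re = 2.63×10^5, ε/D = 6.31×10^-4 → f = 0.01894 (Haaland)
Major: h_f = f(L/D)·V²/2g = 0.01894·26482·0.3531 = 177.1 m
Minor: ΣK = 2.34; h_m = ΣK·V²/2g = 0.8263 m
Total H_L = 177.1 + 0.8263 = 177.9 m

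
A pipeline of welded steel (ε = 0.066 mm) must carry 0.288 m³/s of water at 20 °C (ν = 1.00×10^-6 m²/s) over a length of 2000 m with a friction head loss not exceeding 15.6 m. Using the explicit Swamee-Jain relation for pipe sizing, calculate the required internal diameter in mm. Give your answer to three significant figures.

Swamee-Jain (Type III): D = 0.66·[ε^1.25·(LQ²/(gh_f))^4.75 + ν·Q^9.4·(L/(gh_f))^5.2]^0.04
LQ²/(gh_f) = 1.084; L/(gh_f) = 13.07
Term 1 = ε^1.25·(…)^4.75 = 8.73×10^-6; Term 2 = ν·Q^9.4·(…)^5.2 = 5.28×10^-6
D = 0.66·(8.73×10^-6 + 5.28×10^-6)^0.04 = 0.4221 m = 422 mm
Check: V = 2.06 m/s, Re = 8.69×10^5, f = 0.01440, h_f = 14.7 m ≈ 15.6 m ✓

D ≈ 422 mm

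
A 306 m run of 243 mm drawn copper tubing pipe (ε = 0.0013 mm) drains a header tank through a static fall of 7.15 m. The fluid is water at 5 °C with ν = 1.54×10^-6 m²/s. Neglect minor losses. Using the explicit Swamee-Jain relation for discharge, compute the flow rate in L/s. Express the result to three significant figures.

Swamee-Jain (Type II): Q = -0.965·√(gD⁵h_f/L)·ln[ε/(3.7D) + √(3.17ν²L/(gD³h_f))]
√(gD⁵h_f/L) = √(9.81·0.243⁵·7.15/306) = 0.01394
ε/(3.7D) = 1.45×10^-6; √(3.17ν²L/(gD³h_f)) = 4.78×10^-5
Q = -0.965·0.01394·ln(4.926×10^-5) = 0.1334 m³/s
Check: V = 2.88 m/s, Re = 4.54×10^5, f = 0.01340, h_f = 7.12 m ≈ 7.15 m ✓

Q ≈ 133 L/s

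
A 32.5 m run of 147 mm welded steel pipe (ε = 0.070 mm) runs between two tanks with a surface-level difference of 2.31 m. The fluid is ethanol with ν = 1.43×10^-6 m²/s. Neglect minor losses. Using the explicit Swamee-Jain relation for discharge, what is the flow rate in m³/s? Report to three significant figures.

Q ≈ 0.0575 m³/s

Swamee-Jain (Type II): Q = -0.965·√(gD⁵h_f/L)·ln[ε/(3.7D) + √(3.17ν²L/(gD³h_f))]
√(gD⁵h_f/L) = √(9.81·0.147⁵·2.31/32.5) = 0.006918
ε/(3.7D) = 1.29×10^-4; √(3.17ν²L/(gD³h_f)) = 5.41×10^-5
Q = -0.965·0.006918·ln(1.828×10^-4) = 0.05746 m³/s
Check: V = 3.39 m/s, Re = 3.48×10^5, f = 0.01800, h_f = 2.33 m ≈ 2.31 m ✓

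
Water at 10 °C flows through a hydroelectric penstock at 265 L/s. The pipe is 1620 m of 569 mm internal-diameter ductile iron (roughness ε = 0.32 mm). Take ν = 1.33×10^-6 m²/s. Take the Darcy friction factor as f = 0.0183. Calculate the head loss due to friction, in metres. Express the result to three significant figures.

V = 4Q/(πD²) = 4·0.265/(π·0.569²) = 1.042 m/s
h_f = f(L/D)V²/(2g) = 0.01830·(1620/0.569)·1.042²/(2·9.81) = 2.884 m

h_f ≈ 2.88 m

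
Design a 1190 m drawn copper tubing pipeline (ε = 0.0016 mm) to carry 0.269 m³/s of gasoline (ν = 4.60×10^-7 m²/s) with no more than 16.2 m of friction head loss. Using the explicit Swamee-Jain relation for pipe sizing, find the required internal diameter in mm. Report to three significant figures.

Swamee-Jain (Type III): D = 0.66·[ε^1.25·(LQ²/(gh_f))^4.75 + ν·Q^9.4·(L/(gh_f))^5.2]^0.04
LQ²/(gh_f) = 0.5418; L/(gh_f) = 7.488
Term 1 = ε^1.25·(…)^4.75 = 3.10×10^-9; Term 2 = ν·Q^9.4·(…)^5.2 = 7.07×10^-8
D = 0.66·(3.10×10^-9 + 7.07×10^-8)^0.04 = 0.3422 m = 342 mm
Check: V = 2.93 m/s, Re = 2.18×10^6, f = 0.01042, h_f = 15.8 m ≈ 16.2 m ✓

D ≈ 342 mm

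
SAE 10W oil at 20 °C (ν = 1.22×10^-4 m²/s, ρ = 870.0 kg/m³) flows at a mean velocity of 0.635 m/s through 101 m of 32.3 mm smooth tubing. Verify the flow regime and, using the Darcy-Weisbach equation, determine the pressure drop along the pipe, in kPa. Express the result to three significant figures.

Re = VD/ν = 0.635·0.03230/1.22×10^-4 = 168 → laminar (Re < 2300)
f = 64/Re = 0.3807
h_f = f(L/D)V²/(2g) = 0.3807·(101/0.03230)·0.635²/(2·9.81) = 24.46 m
Δp = ρg·h_f = 870.0·9.81·24.46 = 208.8 kPa

Δp ≈ 209 kPa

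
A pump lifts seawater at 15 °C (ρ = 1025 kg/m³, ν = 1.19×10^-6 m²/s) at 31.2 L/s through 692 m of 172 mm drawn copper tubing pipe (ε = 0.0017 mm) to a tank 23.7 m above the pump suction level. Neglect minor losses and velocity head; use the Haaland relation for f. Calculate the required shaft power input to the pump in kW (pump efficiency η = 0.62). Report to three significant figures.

P_shaft ≈ 14.9 kW

V = 4Q/(πD²) = 1.343 m/s; Re = 1.94×10^5; ε/D = 9.88×10^-6; f = 0.01565
h_f = f(L/D)V²/2g = 5.785 m
Total head H = z + h_f = 23.7 + 5.785 = 29.49 m
P_hyd = ρgQH = 1025·9.81·0.0312·29.49 = 9.250 kW
P_shaft = P_hyd/η = 9.250/0.62 = 14.92 kW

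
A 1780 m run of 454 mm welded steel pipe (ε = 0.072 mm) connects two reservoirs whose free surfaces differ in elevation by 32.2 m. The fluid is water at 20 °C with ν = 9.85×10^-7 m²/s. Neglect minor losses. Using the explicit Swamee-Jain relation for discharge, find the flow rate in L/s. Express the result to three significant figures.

Swamee-Jain (Type II): Q = -0.965·√(gD⁵h_f/L)·ln[ε/(3.7D) + √(3.17ν²L/(gD³h_f))]
√(gD⁵h_f/L) = √(9.81·0.454⁵·32.2/1780) = 0.05850
ε/(3.7D) = 4.29×10^-5; √(3.17ν²L/(gD³h_f)) = 1.36×10^-5
Q = -0.965·0.05850·ln(5.647×10^-5) = 0.5523 m³/s
Check: V = 3.41 m/s, Re = 1.57×10^6, f = 0.01393, h_f = 32.4 m ≈ 32.2 m ✓

Q ≈ 552 L/s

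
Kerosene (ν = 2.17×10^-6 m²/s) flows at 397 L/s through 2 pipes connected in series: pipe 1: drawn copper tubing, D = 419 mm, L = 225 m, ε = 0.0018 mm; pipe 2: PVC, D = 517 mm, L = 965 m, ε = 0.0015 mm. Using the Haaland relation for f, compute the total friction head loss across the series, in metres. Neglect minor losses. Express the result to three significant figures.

H ≈ 7.46 m

Pipe 1: V = 2.879 m/s, Re = 5.56×10^5, ε/D = 4.30×10^-6, f = 0.01287, h_1 = f(L/D)V²/2g = 2.920 m
Pipe 2: V = 1.891 m/s, Re = 4.51×10^5, ε/D = 2.90×10^-6, f = 0.01334, h_2 = f(L/D)V²/2g = 4.538 m
Series → Q common, losses add: H = Σh = 7.458 m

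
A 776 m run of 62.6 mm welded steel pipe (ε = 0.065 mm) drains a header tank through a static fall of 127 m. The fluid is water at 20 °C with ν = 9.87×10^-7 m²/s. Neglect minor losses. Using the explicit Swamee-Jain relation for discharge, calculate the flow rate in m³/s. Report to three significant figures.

Q ≈ 0.00948 m³/s

Swamee-Jain (Type II): Q = -0.965·√(gD⁵h_f/L)·ln[ε/(3.7D) + √(3.17ν²L/(gD³h_f))]
√(gD⁵h_f/L) = √(9.81·0.0626⁵·127/776) = 0.001242
ε/(3.7D) = 2.81×10^-4; √(3.17ν²L/(gD³h_f)) = 8.85×10^-5
Q = -0.965·0.001242·ln(3.692×10^-4) = 0.009476 m³/s
Check: V = 3.08 m/s, Re = 1.95×10^5, f = 0.02137, h_f = 128 m ≈ 127 m ✓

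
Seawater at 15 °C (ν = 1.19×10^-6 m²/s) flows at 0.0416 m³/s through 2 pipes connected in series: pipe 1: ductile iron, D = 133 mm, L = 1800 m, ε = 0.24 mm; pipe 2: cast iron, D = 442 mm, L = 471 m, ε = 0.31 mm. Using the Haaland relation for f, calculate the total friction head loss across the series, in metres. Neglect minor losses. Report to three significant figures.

Pipe 1: V = 2.994 m/s, Re = 3.35×10^5, ε/D = 0.00180, f = 0.02335, h_1 = f(L/D)V²/2g = 144.4 m
Pipe 2: V = 0.2711 m/s, Re = 1.01×10^5, ε/D = 7.01×10^-4, f = 0.02086, h_2 = f(L/D)V²/2g = 0.08328 m
Series → Q common, losses add: H = Σh = 144.5 m

H ≈ 145 m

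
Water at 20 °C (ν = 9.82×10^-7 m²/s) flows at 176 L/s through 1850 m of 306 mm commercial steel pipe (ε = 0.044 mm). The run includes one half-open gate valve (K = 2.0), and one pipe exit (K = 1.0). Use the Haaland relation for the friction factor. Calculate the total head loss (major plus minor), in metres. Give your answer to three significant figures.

V = 4Q/(πD²) = 2.393 m/s; V²/2g = 0.2919 m
Re = 7.46×10^5, ε/D = 1.44×10^-4 → f = 0.01422 (Haaland)
Major: h_f = f(L/D)·V²/2g = 0.01422·6046·0.2919 = 25.10 m
Minor: ΣK = 3.00; h_m = ΣK·V²/2g = 0.8758 m
Total H_L = 25.10 + 0.8758 = 25.98 m

H_L ≈ 26.0 m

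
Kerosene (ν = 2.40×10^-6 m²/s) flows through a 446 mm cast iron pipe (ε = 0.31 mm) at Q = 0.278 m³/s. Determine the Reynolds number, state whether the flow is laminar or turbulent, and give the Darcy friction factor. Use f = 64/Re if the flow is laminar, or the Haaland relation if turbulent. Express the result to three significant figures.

Re ≈ 3.31×10^5; turbulent; f ≈ 0.0190

V = 4Q/(πD²) = 1.779 m/s
Re = VD/ν = 1.779·0.446/2.40×10^-6 = 3.31×10^5
Re > 4000 → turbulent; ε/D = 6.95×10^-4
Haaland: f = 0.01903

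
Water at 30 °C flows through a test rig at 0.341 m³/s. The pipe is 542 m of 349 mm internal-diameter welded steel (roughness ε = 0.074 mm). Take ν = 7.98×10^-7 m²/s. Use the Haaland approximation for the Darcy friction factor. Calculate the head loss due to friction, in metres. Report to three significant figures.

h_f ≈ 14.5 m

V = 4Q/(πD²) = 4·0.341/(π·0.349²) = 3.565 m/s
Re = VD/ν = 3.565·0.349/7.98×10^-7 = 1.56×10^6 → turbulent
ε/D = 0.074/349 = 2.12×10^-4
Haaland: f = 0.01446
h_f = f(L/D)V²/(2g) = 0.01446·(542/0.349)·3.565²/(2·9.81) = 14.54 m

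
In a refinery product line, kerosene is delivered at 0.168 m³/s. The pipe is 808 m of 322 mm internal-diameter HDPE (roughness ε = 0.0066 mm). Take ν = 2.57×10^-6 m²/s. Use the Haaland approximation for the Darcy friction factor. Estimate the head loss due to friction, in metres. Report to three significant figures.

V = 4Q/(πD²) = 4·0.168/(π·0.322²) = 2.063 m/s
Re = VD/ν = 2.063·0.322/2.57×10^-6 = 2.58×10^5 → turbulent
ε/D = 0.0066/322 = 2.05×10^-5
Haaland: f = 0.01491
h_f = f(L/D)V²/(2g) = 0.01491·(808/0.322)·2.063²/(2·9.81) = 8.114 m

h_f ≈ 8.11 m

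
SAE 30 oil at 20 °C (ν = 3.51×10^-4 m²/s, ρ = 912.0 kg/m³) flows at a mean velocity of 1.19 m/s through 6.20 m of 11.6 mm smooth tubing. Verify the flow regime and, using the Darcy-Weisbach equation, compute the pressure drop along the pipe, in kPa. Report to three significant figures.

Re = VD/ν = 1.19·0.01160/3.51×10^-4 = 39.3 → laminar (Re < 2300)
f = 64/Re = 1.627
h_f = f(L/D)V²/(2g) = 1.627·(6.20/0.01160)·1.19²/(2·9.81) = 62.78 m
Δp = ρg·h_f = 912.0·9.81·62.78 = 561.7 kPa

Δp ≈ 562 kPa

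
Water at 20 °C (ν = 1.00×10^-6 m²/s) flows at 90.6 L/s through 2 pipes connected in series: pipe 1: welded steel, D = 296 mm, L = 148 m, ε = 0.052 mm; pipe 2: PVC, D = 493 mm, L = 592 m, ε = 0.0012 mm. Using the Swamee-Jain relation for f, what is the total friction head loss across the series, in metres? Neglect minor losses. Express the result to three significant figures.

H ≈ 0.900 m

Pipe 1: V = 1.317 m/s, Re = 3.90×10^5, ε/D = 1.76×10^-4, f = 0.01565, h_1 = f(L/D)V²/2g = 0.6915 m
Pipe 2: V = 0.4746 m/s, Re = 2.34×10^5, ε/D = 2.43×10^-6, f = 0.01509, h_2 = f(L/D)V²/2g = 0.2081 m
Series → Q common, losses add: H = Σh = 0.8996 m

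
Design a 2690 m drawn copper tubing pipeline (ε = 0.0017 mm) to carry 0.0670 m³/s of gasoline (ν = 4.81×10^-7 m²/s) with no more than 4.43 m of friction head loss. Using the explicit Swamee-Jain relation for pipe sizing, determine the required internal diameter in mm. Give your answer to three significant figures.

D ≈ 315 mm

Swamee-Jain (Type III): D = 0.66·[ε^1.25·(LQ²/(gh_f))^4.75 + ν·Q^9.4·(L/(gh_f))^5.2]^0.04
LQ²/(gh_f) = 0.2779; L/(gh_f) = 61.90
Term 1 = ε^1.25·(…)^4.75 = 1.40×10^-10; Term 2 = ν·Q^9.4·(…)^5.2 = 9.20×10^-9
D = 0.66·(1.40×10^-10 + 9.20×10^-9)^0.04 = 0.3150 m = 315 mm
Check: V = 0.860 m/s, Re = 5.63×10^5, f = 0.01291, h_f = 4.15 m ≈ 4.43 m ✓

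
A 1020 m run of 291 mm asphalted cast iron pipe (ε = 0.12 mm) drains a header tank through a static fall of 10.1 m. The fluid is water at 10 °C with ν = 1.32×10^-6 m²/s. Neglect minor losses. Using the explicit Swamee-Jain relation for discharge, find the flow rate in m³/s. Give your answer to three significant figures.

Swamee-Jain (Type II): Q = -0.965·√(gD⁵h_f/L)·ln[ε/(3.7D) + √(3.17ν²L/(gD³h_f))]
√(gD⁵h_f/L) = √(9.81·0.291⁵·10.1/1020) = 0.01424
ε/(3.7D) = 1.11×10^-4; √(3.17ν²L/(gD³h_f)) = 4.80×10^-5
Q = -0.965·0.01424·ln(1.595×10^-4) = 0.1201 m³/s
Check: V = 1.81 m/s, Re = 3.98×10^5, f = 0.01744, h_f = 10.2 m ≈ 10.1 m ✓

Q ≈ 0.120 m³/s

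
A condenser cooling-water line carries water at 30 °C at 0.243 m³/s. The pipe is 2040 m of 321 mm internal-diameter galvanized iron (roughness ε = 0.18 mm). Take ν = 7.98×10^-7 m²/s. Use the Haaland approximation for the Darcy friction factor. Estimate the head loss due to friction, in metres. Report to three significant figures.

h_f ≈ 51.1 m

V = 4Q/(πD²) = 4·0.243/(π·0.321²) = 3.003 m/s
Re = VD/ν = 3.003·0.321/7.98×10^-7 = 1.21×10^6 → turbulent
ε/D = 0.18/321 = 5.61×10^-4
Haaland: f = 0.01751
h_f = f(L/D)V²/(2g) = 0.01751·(2040/0.321)·3.003²/(2·9.81) = 51.13 m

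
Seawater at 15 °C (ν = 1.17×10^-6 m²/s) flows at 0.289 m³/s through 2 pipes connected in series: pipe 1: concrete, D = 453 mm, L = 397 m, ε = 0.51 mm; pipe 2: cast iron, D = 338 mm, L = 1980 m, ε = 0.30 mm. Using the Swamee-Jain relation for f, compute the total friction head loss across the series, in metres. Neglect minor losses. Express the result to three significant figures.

H ≈ 63.5 m

Pipe 1: V = 1.793 m/s, Re = 6.94×10^5, ε/D = 0.00113, f = 0.02072, h_1 = f(L/D)V²/2g = 2.976 m
Pipe 2: V = 3.221 m/s, Re = 9.30×10^5, ε/D = 8.88×10^-4, f = 0.01953, h_2 = f(L/D)V²/2g = 60.49 m
Series → Q common, losses add: H = Σh = 63.46 m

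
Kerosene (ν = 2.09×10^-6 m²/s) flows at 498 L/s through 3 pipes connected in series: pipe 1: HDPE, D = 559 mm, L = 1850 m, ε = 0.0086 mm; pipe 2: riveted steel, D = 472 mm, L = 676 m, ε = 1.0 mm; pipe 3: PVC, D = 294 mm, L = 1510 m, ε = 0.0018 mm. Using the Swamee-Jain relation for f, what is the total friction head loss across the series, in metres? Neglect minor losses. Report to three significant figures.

H ≈ 188 m

Pipe 1: V = 2.029 m/s, Re = 5.43×10^5, ε/D = 1.54×10^-5, f = 0.01316, h_1 = f(L/D)V²/2g = 9.139 m
Pipe 2: V = 2.846 m/s, Re = 6.43×10^5, ε/D = 0.00212, f = 0.02416, h_2 = f(L/D)V²/2g = 14.28 m
Pipe 3: V = 7.336 m/s, Re = 1.03×10^6, ε/D = 6.12×10^-6, f = 0.01170, h_3 = f(L/D)V²/2g = 164.8 m
Series → Q common, losses add: H = Σh = 188.3 m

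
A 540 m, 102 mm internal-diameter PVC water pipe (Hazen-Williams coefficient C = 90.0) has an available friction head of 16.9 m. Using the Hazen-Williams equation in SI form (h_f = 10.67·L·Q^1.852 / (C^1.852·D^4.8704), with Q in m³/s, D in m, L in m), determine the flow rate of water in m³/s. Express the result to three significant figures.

Rearranging: Q = [h_f·C^1.852·D^4.8704 / (10.67·L)]^(1/1.852)
Q = [16.9·90.0^1.852·0.102^4.8704 / (10.67·540)]^0.540 = 0.009539 m³/s

Q ≈ 0.00954 m³/s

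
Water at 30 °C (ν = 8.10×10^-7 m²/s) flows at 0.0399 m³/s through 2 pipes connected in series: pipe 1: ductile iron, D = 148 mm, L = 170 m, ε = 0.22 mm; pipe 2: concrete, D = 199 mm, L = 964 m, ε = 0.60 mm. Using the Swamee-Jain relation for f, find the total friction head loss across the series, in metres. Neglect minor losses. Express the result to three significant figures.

Pipe 1: V = 2.319 m/s, Re = 4.24×10^5, ε/D = 0.00149, f = 0.02234, h_1 = f(L/D)V²/2g = 7.034 m
Pipe 2: V = 1.283 m/s, Re = 3.15×10^5, ε/D = 0.00302, f = 0.02677, h_2 = f(L/D)V²/2g = 10.88 m
Series → Q common, losses add: H = Σh = 17.91 m

H ≈ 17.9 m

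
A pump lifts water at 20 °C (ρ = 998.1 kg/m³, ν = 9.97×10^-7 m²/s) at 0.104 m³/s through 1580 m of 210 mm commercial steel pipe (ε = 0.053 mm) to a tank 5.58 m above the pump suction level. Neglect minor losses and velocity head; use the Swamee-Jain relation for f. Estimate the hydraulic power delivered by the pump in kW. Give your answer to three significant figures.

P_hyd ≈ 61.0 kW

V = 4Q/(πD²) = 3.003 m/s; Re = 6.32×10^5; ε/D = 2.52×10^-4; f = 0.01572
h_f = f(L/D)V²/2g = 54.34 m
Total head H = z + h_f = 5.58 + 54.34 = 59.92 m
P_hyd = ρgQH = 998.1·9.81·0.104·59.92 = 61.02 kW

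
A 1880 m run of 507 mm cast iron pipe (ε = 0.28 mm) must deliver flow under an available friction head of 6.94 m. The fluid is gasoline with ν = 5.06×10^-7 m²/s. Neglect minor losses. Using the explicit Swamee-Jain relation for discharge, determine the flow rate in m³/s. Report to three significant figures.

Swamee-Jain (Type II): Q = -0.965·√(gD⁵h_f/L)·ln[ε/(3.7D) + √(3.17ν²L/(gD³h_f))]
√(gD⁵h_f/L) = √(9.81·0.507⁵·6.94/1880) = 0.03483
ε/(3.7D) = 1.49×10^-4; √(3.17ν²L/(gD³h_f)) = 1.31×10^-5
Q = -0.965·0.03483·ln(1.624×10^-4) = 0.2933 m³/s
Check: V = 1.45 m/s, Re = 1.46×10^6, f = 0.01749, h_f = 6.97 m ≈ 6.94 m ✓

Q ≈ 0.293 m³/s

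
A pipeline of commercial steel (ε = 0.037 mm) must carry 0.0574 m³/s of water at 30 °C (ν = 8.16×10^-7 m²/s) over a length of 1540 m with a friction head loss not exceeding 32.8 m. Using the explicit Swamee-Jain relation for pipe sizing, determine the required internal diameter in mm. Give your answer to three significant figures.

D ≈ 184 mm

Swamee-Jain (Type III): D = 0.66·[ε^1.25·(LQ²/(gh_f))^4.75 + ν·Q^9.4·(L/(gh_f))^5.2]^0.04
LQ²/(gh_f) = 0.01577; L/(gh_f) = 4.786
Term 1 = ε^1.25·(…)^4.75 = 7.94×10^-15; Term 2 = ν·Q^9.4·(…)^5.2 = 6.04×10^-15
D = 0.66·(7.94×10^-15 + 6.04×10^-15)^0.04 = 0.1842 m = 184 mm
Check: V = 2.15 m/s, Re = 4.86×10^5, f = 0.01556, h_f = 30.7 m ≈ 32.8 m ✓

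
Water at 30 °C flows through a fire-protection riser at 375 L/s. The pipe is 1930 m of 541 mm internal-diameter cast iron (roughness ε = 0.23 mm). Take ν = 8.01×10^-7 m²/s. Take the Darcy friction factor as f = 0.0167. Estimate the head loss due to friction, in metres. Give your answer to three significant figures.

V = 4Q/(πD²) = 4·0.375/(π·0.541²) = 1.631 m/s
h_f = f(L/D)V²/(2g) = 0.01670·(1930/0.541)·1.631²/(2·9.81) = 8.081 m

h_f ≈ 8.08 m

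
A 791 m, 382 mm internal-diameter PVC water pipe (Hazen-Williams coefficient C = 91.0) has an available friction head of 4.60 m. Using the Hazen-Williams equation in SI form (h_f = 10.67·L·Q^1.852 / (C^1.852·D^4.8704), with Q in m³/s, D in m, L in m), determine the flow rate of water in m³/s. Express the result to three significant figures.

Q ≈ 0.125 m³/s

Rearranging: Q = [h_f·C^1.852·D^4.8704 / (10.67·L)]^(1/1.852)
Q = [4.60·91.0^1.852·0.382^4.8704 / (10.67·791)]^0.540 = 0.1252 m³/s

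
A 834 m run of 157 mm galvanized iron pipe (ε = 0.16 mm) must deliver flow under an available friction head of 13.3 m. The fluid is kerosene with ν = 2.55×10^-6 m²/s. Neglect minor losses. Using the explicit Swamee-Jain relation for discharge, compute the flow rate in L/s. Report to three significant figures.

Swamee-Jain (Type II): Q = -0.965·√(gD⁵h_f/L)·ln[ε/(3.7D) + √(3.17ν²L/(gD³h_f))]
√(gD⁵h_f/L) = √(9.81·0.157⁵·13.3/834) = 0.003863
ε/(3.7D) = 2.75×10^-4; √(3.17ν²L/(gD³h_f)) = 1.85×10^-4
Q = -0.965·0.003863·ln(4.600×10^-4) = 0.02865 m³/s
Check: V = 1.48 m/s, Re = 9.11×10^4, f = 0.02261, h_f = 13.4 m ≈ 13.3 m ✓

Q ≈ 28.6 L/s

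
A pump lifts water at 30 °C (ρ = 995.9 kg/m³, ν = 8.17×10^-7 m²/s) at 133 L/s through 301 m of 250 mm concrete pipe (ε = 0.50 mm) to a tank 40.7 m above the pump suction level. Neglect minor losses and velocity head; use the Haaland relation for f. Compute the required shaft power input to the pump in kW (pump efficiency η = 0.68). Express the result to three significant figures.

V = 4Q/(πD²) = 2.709 m/s; Re = 8.29×10^5; ε/D = 0.00200; f = 0.02366
h_f = f(L/D)V²/2g = 10.66 m
Total head H = z + h_f = 40.7 + 10.66 = 51.36 m
P_hyd = ρgQH = 995.9·9.81·0.133·51.36 = 66.74 kW
P_shaft = P_hyd/η = 66.74/0.68 = 98.14 kW

P_shaft ≈ 98.1 kW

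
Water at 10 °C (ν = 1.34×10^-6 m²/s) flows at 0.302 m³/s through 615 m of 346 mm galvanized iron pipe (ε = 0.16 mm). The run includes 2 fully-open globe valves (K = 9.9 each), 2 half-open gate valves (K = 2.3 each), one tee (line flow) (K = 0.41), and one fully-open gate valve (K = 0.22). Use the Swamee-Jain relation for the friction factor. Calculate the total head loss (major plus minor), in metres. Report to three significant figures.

V = 4Q/(πD²) = 3.212 m/s; V²/2g = 0.5258 m
Re = 8.29×10^5, ε/D = 4.62×10^-4 → f = 0.01715 (Swamee-Jain)
Major: h_f = f(L/D)·V²/2g = 0.01715·1777·0.5258 = 16.03 m
Minor: ΣK = 25.0; h_m = ΣK·V²/2g = 13.16 m
Total H_L = 16.03 + 13.16 = 29.19 m

H_L ≈ 29.2 m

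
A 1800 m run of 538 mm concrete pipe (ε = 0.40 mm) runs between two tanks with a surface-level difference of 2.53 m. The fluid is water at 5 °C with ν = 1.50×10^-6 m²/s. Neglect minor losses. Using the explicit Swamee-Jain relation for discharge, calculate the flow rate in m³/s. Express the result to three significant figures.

Swamee-Jain (Type II): Q = -0.965·√(gD⁵h_f/L)·ln[ε/(3.7D) + √(3.17ν²L/(gD³h_f))]
√(gD⁵h_f/L) = √(9.81·0.538⁵·2.53/1800) = 0.02493
ε/(3.7D) = 2.01×10^-4; √(3.17ν²L/(gD³h_f)) = 5.76×10^-5
Q = -0.965·0.02493·ln(2.586×10^-4) = 0.1987 m³/s
Check: V = 0.874 m/s, Re = 3.14×10^5, f = 0.01956, h_f = 2.55 m ≈ 2.53 m ✓

Q ≈ 0.199 m³/s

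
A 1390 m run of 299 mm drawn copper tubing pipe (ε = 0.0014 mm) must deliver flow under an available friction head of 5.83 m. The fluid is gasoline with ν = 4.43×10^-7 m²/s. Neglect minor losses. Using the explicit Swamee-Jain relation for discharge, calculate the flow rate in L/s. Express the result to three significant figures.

Q ≈ 101 L/s

Swamee-Jain (Type II): Q = -0.965·√(gD⁵h_f/L)·ln[ε/(3.7D) + √(3.17ν²L/(gD³h_f))]
√(gD⁵h_f/L) = √(9.81·0.299⁵·5.83/1390) = 0.009916
ε/(3.7D) = 1.27×10^-6; √(3.17ν²L/(gD³h_f)) = 2.38×10^-5
Q = -0.965·0.009916·ln(2.505×10^-5) = 0.1014 m³/s
Check: V = 1.44 m/s, Re = 9.75×10^5, f = 0.01177, h_f = 5.82 m ≈ 5.83 m ✓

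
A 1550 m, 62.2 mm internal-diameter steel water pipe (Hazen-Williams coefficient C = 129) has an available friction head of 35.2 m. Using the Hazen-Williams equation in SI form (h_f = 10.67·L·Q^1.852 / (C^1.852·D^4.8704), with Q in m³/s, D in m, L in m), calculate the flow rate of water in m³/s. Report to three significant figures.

Rearranging: Q = [h_f·C^1.852·D^4.8704 / (10.67·L)]^(1/1.852)
Q = [35.2·129^1.852·0.0622^4.8704 / (10.67·1550)]^0.540 = 0.003132 m³/s

Q ≈ 0.00313 m³/s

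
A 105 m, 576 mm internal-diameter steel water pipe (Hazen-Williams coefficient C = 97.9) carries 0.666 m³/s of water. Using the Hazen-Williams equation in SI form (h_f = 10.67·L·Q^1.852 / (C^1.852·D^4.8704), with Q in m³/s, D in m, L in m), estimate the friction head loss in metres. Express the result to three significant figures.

h_f = 10.67·105·0.666^1.852 / (97.9^1.852·0.576^4.8704) = 1.593 m

h_f ≈ 1.59 m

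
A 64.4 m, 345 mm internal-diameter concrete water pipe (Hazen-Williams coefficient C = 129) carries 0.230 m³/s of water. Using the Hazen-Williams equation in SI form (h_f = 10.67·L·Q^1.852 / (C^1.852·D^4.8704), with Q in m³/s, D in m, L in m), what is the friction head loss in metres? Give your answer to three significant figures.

h_f = 10.67·64.4·0.230^1.852 / (129^1.852·0.345^4.8704) = 0.9935 m

h_f ≈ 0.993 m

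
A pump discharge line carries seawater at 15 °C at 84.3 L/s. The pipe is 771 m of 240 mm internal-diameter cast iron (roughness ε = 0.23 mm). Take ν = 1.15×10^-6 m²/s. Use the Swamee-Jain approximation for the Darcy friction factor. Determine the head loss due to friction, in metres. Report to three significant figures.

V = 4Q/(πD²) = 4·0.0843/(π·0.240²) = 1.863 m/s
Re = VD/ν = 1.863·0.240/1.15×10^-6 = 3.89×10^5 → turbulent
ε/D = 0.23/240 = 9.58×10^-4
Swamee-Jain: f = 0.02035
h_f = f(L/D)V²/(2g) = 0.02035·(771/0.240)·1.863²/(2·9.81) = 11.57 m

h_f ≈ 11.6 m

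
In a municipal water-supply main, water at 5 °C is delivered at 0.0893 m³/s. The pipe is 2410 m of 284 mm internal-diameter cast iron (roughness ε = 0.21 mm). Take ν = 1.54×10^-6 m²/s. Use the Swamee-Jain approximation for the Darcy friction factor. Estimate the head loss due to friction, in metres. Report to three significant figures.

h_f ≈ 17.0 m

V = 4Q/(πD²) = 4·0.0893/(π·0.284²) = 1.410 m/s
Re = VD/ν = 1.410·0.284/1.54×10^-6 = 2.60×10^5 → turbulent
ε/D = 0.21/284 = 7.39×10^-4
Swamee-Jain: f = 0.01975
h_f = f(L/D)V²/(2g) = 0.01975·(2410/0.284)·1.410²/(2·9.81) = 16.97 m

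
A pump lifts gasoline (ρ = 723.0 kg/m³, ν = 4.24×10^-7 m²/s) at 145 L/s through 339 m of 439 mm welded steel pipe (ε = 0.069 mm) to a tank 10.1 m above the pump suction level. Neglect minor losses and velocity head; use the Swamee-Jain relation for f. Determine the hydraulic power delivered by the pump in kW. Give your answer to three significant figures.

P_hyd ≈ 10.9 kW

V = 4Q/(πD²) = 0.9580 m/s; Re = 9.92×10^5; ε/D = 1.57×10^-4; f = 0.01428
h_f = f(L/D)V²/2g = 0.5159 m
Total head H = z + h_f = 10.1 + 0.5159 = 10.62 m
P_hyd = ρgQH = 723.0·9.81·0.145·10.62 = 10.92 kW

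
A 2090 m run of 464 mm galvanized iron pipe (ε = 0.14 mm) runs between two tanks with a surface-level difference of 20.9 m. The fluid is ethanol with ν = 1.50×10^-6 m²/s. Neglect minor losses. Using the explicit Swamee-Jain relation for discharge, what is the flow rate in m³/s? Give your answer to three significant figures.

Swamee-Jain (Type II): Q = -0.965·√(gD⁵h_f/L)·ln[ε/(3.7D) + √(3.17ν²L/(gD³h_f))]
√(gD⁵h_f/L) = √(9.81·0.464⁵·20.9/2090) = 0.04593
ε/(3.7D) = 8.15×10^-5; √(3.17ν²L/(gD³h_f)) = 2.70×10^-5
Q = -0.965·0.04593·ln(1.085×10^-4) = 0.4046 m³/s
Check: V = 2.39 m/s, Re = 7.40×10^5, f = 0.01600, h_f = 21.0 m ≈ 20.9 m ✓

Q ≈ 0.405 m³/s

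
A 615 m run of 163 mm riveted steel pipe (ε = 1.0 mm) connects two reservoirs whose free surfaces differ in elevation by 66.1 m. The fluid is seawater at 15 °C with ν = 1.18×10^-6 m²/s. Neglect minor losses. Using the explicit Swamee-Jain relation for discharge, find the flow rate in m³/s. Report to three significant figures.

Q ≈ 0.0679 m³/s

Swamee-Jain (Type II): Q = -0.965·√(gD⁵h_f/L)·ln[ε/(3.7D) + √(3.17ν²L/(gD³h_f))]
√(gD⁵h_f/L) = √(9.81·0.163⁵·66.1/615) = 0.01101
ε/(3.7D) = 0.00166; √(3.17ν²L/(gD³h_f)) = 3.11×10^-5
Q = -0.965·0.01101·ln(0.001689) = 0.06785 m³/s
Check: V = 3.25 m/s, Re = 4.49×10^5, f = 0.03262, h_f = 66.3 m ≈ 66.1 m ✓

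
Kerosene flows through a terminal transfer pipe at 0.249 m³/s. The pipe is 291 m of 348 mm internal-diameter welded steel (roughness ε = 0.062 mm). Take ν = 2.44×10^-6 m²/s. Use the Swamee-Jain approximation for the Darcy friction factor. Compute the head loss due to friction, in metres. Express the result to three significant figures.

V = 4Q/(πD²) = 4·0.249/(π·0.348²) = 2.618 m/s
Re = VD/ν = 2.618·0.348/2.44×10^-6 = 3.73×10^5 → turbulent
ε/D = 0.062/348 = 1.78×10^-4
Swamee-Jain: f = 0.01575
h_f = f(L/D)V²/(2g) = 0.01575·(291/0.348)·2.618²/(2·9.81) = 4.599 m

h_f ≈ 4.60 m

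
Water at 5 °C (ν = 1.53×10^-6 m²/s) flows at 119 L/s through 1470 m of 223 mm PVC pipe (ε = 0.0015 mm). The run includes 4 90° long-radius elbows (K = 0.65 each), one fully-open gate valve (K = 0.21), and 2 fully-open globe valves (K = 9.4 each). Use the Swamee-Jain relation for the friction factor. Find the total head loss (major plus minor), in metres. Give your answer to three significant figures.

V = 4Q/(πD²) = 3.047 m/s; V²/2g = 0.4731 m
Re = 4.44×10^5, ε/D = 6.73×10^-6 → f = 0.01347 (Swamee-Jain)
Major: h_f = f(L/D)·V²/2g = 0.01347·6592·0.4731 = 42.02 m
Minor: ΣK = 21.6; h_m = ΣK·V²/2g = 10.22 m
Total H_L = 42.02 + 10.22 = 52.25 m

H_L ≈ 52.2 m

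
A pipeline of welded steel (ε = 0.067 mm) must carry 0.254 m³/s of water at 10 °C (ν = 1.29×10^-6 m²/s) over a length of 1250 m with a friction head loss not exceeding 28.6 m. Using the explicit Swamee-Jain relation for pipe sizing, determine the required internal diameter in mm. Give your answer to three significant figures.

D ≈ 327 mm

Swamee-Jain (Type III): D = 0.66·[ε^1.25·(LQ²/(gh_f))^4.75 + ν·Q^9.4·(L/(gh_f))^5.2]^0.04
LQ²/(gh_f) = 0.2874; L/(gh_f) = 4.455
Term 1 = ε^1.25·(…)^4.75 = 1.62×10^-8; Term 2 = ν·Q^9.4·(…)^5.2 = 7.77×10^-9
D = 0.66·(1.62×10^-8 + 7.77×10^-9)^0.04 = 0.3272 m = 327 mm
Check: V = 3.02 m/s, Re = 7.66×10^5, f = 0.01506, h_f = 26.8 m ≈ 28.6 m ✓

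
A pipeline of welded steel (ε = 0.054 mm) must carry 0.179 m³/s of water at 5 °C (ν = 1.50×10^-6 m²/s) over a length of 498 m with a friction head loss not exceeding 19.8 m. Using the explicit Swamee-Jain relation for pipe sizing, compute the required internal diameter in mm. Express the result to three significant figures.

Swamee-Jain (Type III): D = 0.66·[ε^1.25·(LQ²/(gh_f))^4.75 + ν·Q^9.4·(L/(gh_f))^5.2]^0.04
LQ²/(gh_f) = 0.08215; L/(gh_f) = 2.564
Term 1 = ε^1.25·(…)^4.75 = 3.23×10^-11; Term 2 = ν·Q^9.4·(…)^5.2 = 1.90×10^-11
D = 0.66·(3.23×10^-11 + 1.90×10^-11)^0.04 = 0.2558 m = 256 mm
Check: V = 3.48 m/s, Re = 5.94×10^5, f = 0.01540, h_f = 18.5 m ≈ 19.8 m ✓

D ≈ 256 mm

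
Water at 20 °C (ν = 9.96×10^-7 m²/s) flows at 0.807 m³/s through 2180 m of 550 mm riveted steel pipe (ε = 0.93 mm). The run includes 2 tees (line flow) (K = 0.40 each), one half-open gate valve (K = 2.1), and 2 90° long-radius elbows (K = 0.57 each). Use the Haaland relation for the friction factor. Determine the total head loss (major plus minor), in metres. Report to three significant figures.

V = 4Q/(πD²) = 3.397 m/s; V²/2g = 0.5881 m
Re = 1.88×10^6, ε/D = 0.00169 → f = 0.02255 (Haaland)
Major: h_f = f(L/D)·V²/2g = 0.02255·3964·0.5881 = 52.57 m
Minor: ΣK = 4.04; h_m = ΣK·V²/2g = 2.376 m
Total H_L = 52.57 + 2.376 = 54.94 m

H_L ≈ 54.9 m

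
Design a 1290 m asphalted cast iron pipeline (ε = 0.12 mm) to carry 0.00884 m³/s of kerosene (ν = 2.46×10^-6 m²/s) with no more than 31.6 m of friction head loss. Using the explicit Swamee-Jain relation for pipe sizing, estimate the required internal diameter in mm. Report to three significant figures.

D ≈ 93.1 mm

Swamee-Jain (Type III): D = 0.66·[ε^1.25·(LQ²/(gh_f))^4.75 + ν·Q^9.4·(L/(gh_f))^5.2]^0.04
LQ²/(gh_f) = 3.252×10^-4; L/(gh_f) = 4.161
Term 1 = ε^1.25·(…)^4.75 = 3.40×10^-22; Term 2 = ν·Q^9.4·(…)^5.2 = 2.03×10^-22
D = 0.66·(3.40×10^-22 + 2.03×10^-22)^0.04 = 0.09310 m = 93.1 mm
Check: V = 1.30 m/s, Re = 4.91×10^4, f = 0.02504, h_f = 29.8 m ≈ 31.6 m ✓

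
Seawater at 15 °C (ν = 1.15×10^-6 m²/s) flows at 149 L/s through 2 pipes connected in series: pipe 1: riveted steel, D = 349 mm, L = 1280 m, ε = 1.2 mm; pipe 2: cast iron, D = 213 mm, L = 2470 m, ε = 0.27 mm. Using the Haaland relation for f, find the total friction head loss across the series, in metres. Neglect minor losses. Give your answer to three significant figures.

H ≈ 231 m

Pipe 1: V = 1.558 m/s, Re = 4.73×10^5, ε/D = 0.00344, f = 0.02749, h_1 = f(L/D)V²/2g = 12.47 m
Pipe 2: V = 4.182 m/s, Re = 7.74×10^5, ε/D = 0.00127, f = 0.02115, h_2 = f(L/D)V²/2g = 218.6 m
Series → Q common, losses add: H = Σh = 231.0 m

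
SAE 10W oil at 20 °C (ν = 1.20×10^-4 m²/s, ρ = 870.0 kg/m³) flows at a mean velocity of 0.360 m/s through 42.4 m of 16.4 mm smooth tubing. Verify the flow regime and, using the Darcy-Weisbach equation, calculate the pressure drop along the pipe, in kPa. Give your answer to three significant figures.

Δp ≈ 190 kPa

Re = VD/ν = 0.360·0.01640/1.20×10^-4 = 49.2 → laminar (Re < 2300)
f = 64/Re = 1.301
h_f = f(L/D)V²/(2g) = 1.301·(42.4/0.01640)·0.360²/(2·9.81) = 22.21 m
Δp = ρg·h_f = 870.0·9.81·22.21 = 189.6 kPa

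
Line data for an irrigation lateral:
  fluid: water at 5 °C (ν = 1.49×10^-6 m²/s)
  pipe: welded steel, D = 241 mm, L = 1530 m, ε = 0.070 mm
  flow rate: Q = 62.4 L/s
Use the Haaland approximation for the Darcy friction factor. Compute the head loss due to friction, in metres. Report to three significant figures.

h_f ≈ 10.4 m

V = 4Q/(πD²) = 4·0.0624/(π·0.241²) = 1.368 m/s
Re = VD/ν = 1.368·0.241/1.49×10^-6 = 2.21×10^5 → turbulent
ε/D = 0.070/241 = 2.90×10^-4
Haaland: f = 0.01725
h_f = f(L/D)V²/(2g) = 0.01725·(1530/0.241)·1.368²/(2·9.81) = 10.45 m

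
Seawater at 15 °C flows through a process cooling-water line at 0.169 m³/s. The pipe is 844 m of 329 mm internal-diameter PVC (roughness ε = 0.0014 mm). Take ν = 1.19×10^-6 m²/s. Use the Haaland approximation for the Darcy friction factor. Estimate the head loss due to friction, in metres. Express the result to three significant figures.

V = 4Q/(πD²) = 4·0.169/(π·0.329²) = 1.988 m/s
Re = VD/ν = 1.988·0.329/1.19×10^-6 = 5.50×10^5 → turbulent
ε/D = 0.0014/329 = 4.26×10^-6
Haaland: f = 0.01289
h_f = f(L/D)V²/(2g) = 0.01289·(844/0.329)·1.988²/(2·9.81) = 6.663 m

h_f ≈ 6.66 m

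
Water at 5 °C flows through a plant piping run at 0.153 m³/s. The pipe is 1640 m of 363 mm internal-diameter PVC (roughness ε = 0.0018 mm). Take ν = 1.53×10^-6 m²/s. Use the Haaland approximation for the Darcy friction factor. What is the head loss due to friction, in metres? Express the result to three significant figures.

V = 4Q/(πD²) = 4·0.153/(π·0.363²) = 1.478 m/s
Re = VD/ν = 1.478·0.363/1.53×10^-6 = 3.51×10^5 → turbulent
ε/D = 0.0018/363 = 4.96×10^-6
Haaland: f = 0.01397
h_f = f(L/D)V²/(2g) = 0.01397·(1640/0.363)·1.478²/(2·9.81) = 7.033 m

h_f ≈ 7.03 m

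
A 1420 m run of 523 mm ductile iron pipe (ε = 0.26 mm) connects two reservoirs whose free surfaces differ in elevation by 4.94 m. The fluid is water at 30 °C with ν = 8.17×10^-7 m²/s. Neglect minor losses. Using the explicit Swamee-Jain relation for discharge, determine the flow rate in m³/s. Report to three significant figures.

Q ≈ 0.309 m³/s

Swamee-Jain (Type II): Q = -0.965·√(gD⁵h_f/L)·ln[ε/(3.7D) + √(3.17ν²L/(gD³h_f))]
√(gD⁵h_f/L) = √(9.81·0.523⁵·4.94/1420) = 0.03654
ε/(3.7D) = 1.34×10^-4; √(3.17ν²L/(gD³h_f)) = 2.08×10^-5
Q = -0.965·0.03654·ln(1.552×10^-4) = 0.3093 m³/s
Check: V = 1.44 m/s, Re = 9.22×10^5, f = 0.01732, h_f = 4.97 m ≈ 4.94 m ✓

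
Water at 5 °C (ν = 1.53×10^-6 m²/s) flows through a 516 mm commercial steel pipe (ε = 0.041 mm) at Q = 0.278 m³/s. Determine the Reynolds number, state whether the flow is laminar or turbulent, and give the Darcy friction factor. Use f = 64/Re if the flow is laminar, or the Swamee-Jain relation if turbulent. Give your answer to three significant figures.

V = 4Q/(πD²) = 1.329 m/s
Re = VD/ν = 1.329·0.516/1.53×10^-6 = 4.48×10^5
Re > 4000 → turbulent; ε/D = 7.95×10^-5
Swamee-Jain: f = 0.01442

Re ≈ 4.48×10^5; turbulent; f ≈ 0.0144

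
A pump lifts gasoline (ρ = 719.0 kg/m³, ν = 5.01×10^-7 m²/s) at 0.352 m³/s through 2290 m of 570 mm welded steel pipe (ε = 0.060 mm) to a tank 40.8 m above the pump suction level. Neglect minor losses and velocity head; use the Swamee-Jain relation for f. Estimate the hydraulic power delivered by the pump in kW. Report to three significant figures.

P_hyd ≈ 114 kW

V = 4Q/(πD²) = 1.379 m/s; Re = 1.57×10^6; ε/D = 1.05×10^-4; f = 0.01315
h_f = f(L/D)V²/2g = 5.125 m
Total head H = z + h_f = 40.8 + 5.125 = 45.92 m
P_hyd = ρgQH = 719.0·9.81·0.352·45.92 = 114.0 kW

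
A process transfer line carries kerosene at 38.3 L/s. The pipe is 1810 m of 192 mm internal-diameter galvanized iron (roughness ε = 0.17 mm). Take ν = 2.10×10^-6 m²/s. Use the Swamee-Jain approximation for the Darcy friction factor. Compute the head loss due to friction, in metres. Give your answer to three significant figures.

V = 4Q/(πD²) = 4·0.0383/(π·0.192²) = 1.323 m/s
Re = VD/ν = 1.323·0.192/2.10×10^-6 = 1.21×10^5 → turbulent
ε/D = 0.17/192 = 8.85×10^-4
Swamee-Jain: f = 0.02154
h_f = f(L/D)V²/(2g) = 0.02154·(1810/0.192)·1.323²/(2·9.81) = 18.11 m

h_f ≈ 18.1 m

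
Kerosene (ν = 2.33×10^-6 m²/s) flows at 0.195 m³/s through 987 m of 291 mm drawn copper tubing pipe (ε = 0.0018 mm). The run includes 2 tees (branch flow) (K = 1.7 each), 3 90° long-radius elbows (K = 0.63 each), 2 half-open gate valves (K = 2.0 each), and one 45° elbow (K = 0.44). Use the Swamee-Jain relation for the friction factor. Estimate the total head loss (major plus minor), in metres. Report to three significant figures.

V = 4Q/(πD²) = 2.932 m/s; V²/2g = 0.4381 m
Re = 3.66×10^5, ε/D = 6.19×10^-6 → f = 0.01393 (Swamee-Jain)
Major: h_f = f(L/D)·V²/2g = 0.01393·3392·0.4381 = 20.71 m
Minor: ΣK = 9.73; h_m = ΣK·V²/2g = 4.263 m
Total H_L = 20.71 + 4.263 = 24.97 m

H_L ≈ 25.0 m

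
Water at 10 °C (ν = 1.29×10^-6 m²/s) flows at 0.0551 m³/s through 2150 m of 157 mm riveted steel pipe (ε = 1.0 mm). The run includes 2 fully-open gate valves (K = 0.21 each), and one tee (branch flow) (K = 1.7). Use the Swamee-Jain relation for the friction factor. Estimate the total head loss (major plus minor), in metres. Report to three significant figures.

H_L ≈ 188 m

V = 4Q/(πD²) = 2.846 m/s; V²/2g = 0.4129 m
Re = 3.46×10^5, ε/D = 0.00637 → f = 0.03307 (Swamee-Jain)
Major: h_f = f(L/D)·V²/2g = 0.03307·13694·0.4129 = 187.0 m
Minor: ΣK = 2.12; h_m = ΣK·V²/2g = 0.8753 m
Total H_L = 187.0 + 0.8753 = 187.9 m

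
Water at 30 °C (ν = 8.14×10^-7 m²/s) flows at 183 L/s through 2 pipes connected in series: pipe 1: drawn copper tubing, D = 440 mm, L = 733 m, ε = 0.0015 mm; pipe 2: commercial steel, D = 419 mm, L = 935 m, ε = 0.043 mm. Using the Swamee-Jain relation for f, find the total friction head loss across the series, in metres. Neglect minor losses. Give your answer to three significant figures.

Pipe 1: V = 1.204 m/s, Re = 6.51×10^5, ε/D = 3.41×10^-6, f = 0.01256, h_1 = f(L/D)V²/2g = 1.545 m
Pipe 2: V = 1.327 m/s, Re = 6.83×10^5, ε/D = 1.03×10^-4, f = 0.01402, h_2 = f(L/D)V²/2g = 2.809 m
Series → Q common, losses add: H = Σh = 4.354 m

H ≈ 4.35 m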